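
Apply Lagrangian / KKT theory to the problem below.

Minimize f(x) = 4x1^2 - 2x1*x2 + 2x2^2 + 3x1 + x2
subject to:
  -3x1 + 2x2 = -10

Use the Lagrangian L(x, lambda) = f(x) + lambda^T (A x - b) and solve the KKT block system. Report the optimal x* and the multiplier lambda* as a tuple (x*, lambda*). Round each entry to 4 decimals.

Form the Lagrangian:
  L(x, lambda) = (1/2) x^T Q x + c^T x + lambda^T (A x - b)
Stationarity (grad_x L = 0): Q x + c + A^T lambda = 0.
Primal feasibility: A x = b.

This gives the KKT block system:
  [ Q   A^T ] [ x     ]   [-c ]
  [ A    0  ] [ lambda ] = [ b ]

Solving the linear system:
  x*      = (1.4091, -2.8864)
  lambda* = (6.6818)
  f(x*)   = 34.0795

x* = (1.4091, -2.8864), lambda* = (6.6818)


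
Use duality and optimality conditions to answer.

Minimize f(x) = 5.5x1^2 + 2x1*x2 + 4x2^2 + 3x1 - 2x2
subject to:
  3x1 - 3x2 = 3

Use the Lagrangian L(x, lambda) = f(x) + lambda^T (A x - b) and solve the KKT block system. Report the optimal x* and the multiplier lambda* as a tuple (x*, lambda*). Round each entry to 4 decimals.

Form the Lagrangian:
  L(x, lambda) = (1/2) x^T Q x + c^T x + lambda^T (A x - b)
Stationarity (grad_x L = 0): Q x + c + A^T lambda = 0.
Primal feasibility: A x = b.

This gives the KKT block system:
  [ Q   A^T ] [ x     ]   [-c ]
  [ A    0  ] [ lambda ] = [ b ]

Solving the linear system:
  x*      = (0.3913, -0.6087)
  lambda* = (-2.029)
  f(x*)   = 4.2391

x* = (0.3913, -0.6087), lambda* = (-2.029)


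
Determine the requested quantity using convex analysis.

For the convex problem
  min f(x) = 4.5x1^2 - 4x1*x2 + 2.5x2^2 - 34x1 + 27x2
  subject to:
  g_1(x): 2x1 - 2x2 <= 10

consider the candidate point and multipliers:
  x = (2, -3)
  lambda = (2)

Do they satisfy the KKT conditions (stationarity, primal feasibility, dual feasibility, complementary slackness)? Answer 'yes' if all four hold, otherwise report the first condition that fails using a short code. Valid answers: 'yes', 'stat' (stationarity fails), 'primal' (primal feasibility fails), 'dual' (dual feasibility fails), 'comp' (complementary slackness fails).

Gradient of f: grad f(x) = Q x + c = (-4, 4)
Constraint values g_i(x) = a_i^T x - b_i:
  g_1((2, -3)) = 0
Stationarity residual: grad f(x) + sum_i lambda_i a_i = (0, 0)
  -> stationarity OK
Primal feasibility (all g_i <= 0): OK
Dual feasibility (all lambda_i >= 0): OK
Complementary slackness (lambda_i * g_i(x) = 0 for all i): OK

Verdict: yes, KKT holds.

yes


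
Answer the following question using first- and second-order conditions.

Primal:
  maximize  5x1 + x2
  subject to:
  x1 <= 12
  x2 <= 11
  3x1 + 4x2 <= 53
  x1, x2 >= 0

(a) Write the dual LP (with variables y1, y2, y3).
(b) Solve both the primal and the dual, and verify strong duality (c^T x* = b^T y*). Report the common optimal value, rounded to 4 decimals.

The standard primal-dual pair for 'max c^T x s.t. A x <= b, x >= 0' is:
  Dual:  min b^T y  s.t.  A^T y >= c,  y >= 0.

So the dual LP is:
  minimize  12y1 + 11y2 + 53y3
  subject to:
    y1 + 3y3 >= 5
    y2 + 4y3 >= 1
    y1, y2, y3 >= 0

Solving the primal: x* = (12, 4.25).
  primal value c^T x* = 64.25.
Solving the dual: y* = (4.25, 0, 0.25).
  dual value b^T y* = 64.25.
Strong duality: c^T x* = b^T y*. Confirmed.

64.25


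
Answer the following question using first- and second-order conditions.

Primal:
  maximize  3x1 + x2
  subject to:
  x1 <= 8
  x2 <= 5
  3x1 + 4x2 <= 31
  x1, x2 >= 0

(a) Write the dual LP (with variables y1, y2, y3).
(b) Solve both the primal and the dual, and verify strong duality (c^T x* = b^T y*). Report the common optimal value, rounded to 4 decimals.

The standard primal-dual pair for 'max c^T x s.t. A x <= b, x >= 0' is:
  Dual:  min b^T y  s.t.  A^T y >= c,  y >= 0.

So the dual LP is:
  minimize  8y1 + 5y2 + 31y3
  subject to:
    y1 + 3y3 >= 3
    y2 + 4y3 >= 1
    y1, y2, y3 >= 0

Solving the primal: x* = (8, 1.75).
  primal value c^T x* = 25.75.
Solving the dual: y* = (2.25, 0, 0.25).
  dual value b^T y* = 25.75.
Strong duality: c^T x* = b^T y*. Confirmed.

25.75


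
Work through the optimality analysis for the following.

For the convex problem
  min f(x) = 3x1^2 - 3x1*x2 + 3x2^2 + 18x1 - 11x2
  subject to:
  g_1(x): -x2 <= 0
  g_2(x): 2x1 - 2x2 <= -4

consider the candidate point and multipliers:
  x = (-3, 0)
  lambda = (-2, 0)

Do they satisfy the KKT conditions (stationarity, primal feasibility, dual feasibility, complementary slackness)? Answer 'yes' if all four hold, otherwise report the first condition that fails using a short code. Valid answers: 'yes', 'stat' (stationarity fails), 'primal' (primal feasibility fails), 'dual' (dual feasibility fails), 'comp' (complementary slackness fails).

Gradient of f: grad f(x) = Q x + c = (0, -2)
Constraint values g_i(x) = a_i^T x - b_i:
  g_1((-3, 0)) = 0
  g_2((-3, 0)) = -2
Stationarity residual: grad f(x) + sum_i lambda_i a_i = (0, 0)
  -> stationarity OK
Primal feasibility (all g_i <= 0): OK
Dual feasibility (all lambda_i >= 0): FAILS
Complementary slackness (lambda_i * g_i(x) = 0 for all i): OK

Verdict: the first failing condition is dual_feasibility -> dual.

dual


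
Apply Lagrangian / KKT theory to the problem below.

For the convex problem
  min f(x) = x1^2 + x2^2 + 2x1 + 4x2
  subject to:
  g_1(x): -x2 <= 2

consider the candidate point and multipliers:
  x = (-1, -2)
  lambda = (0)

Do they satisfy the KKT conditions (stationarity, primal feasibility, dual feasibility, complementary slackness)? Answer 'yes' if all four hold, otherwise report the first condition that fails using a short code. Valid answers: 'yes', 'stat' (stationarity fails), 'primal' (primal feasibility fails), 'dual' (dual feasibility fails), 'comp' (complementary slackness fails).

Gradient of f: grad f(x) = Q x + c = (0, 0)
Constraint values g_i(x) = a_i^T x - b_i:
  g_1((-1, -2)) = 0
Stationarity residual: grad f(x) + sum_i lambda_i a_i = (0, 0)
  -> stationarity OK
Primal feasibility (all g_i <= 0): OK
Dual feasibility (all lambda_i >= 0): OK
Complementary slackness (lambda_i * g_i(x) = 0 for all i): OK

Verdict: yes, KKT holds.

yes


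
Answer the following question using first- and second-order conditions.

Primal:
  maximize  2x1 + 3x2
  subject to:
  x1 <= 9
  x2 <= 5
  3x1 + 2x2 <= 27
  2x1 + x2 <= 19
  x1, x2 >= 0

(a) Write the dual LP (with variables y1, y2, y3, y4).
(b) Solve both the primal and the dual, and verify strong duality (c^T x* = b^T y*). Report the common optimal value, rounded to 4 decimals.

The standard primal-dual pair for 'max c^T x s.t. A x <= b, x >= 0' is:
  Dual:  min b^T y  s.t.  A^T y >= c,  y >= 0.

So the dual LP is:
  minimize  9y1 + 5y2 + 27y3 + 19y4
  subject to:
    y1 + 3y3 + 2y4 >= 2
    y2 + 2y3 + y4 >= 3
    y1, y2, y3, y4 >= 0

Solving the primal: x* = (5.6667, 5).
  primal value c^T x* = 26.3333.
Solving the dual: y* = (0, 1.6667, 0.6667, 0).
  dual value b^T y* = 26.3333.
Strong duality: c^T x* = b^T y*. Confirmed.

26.3333


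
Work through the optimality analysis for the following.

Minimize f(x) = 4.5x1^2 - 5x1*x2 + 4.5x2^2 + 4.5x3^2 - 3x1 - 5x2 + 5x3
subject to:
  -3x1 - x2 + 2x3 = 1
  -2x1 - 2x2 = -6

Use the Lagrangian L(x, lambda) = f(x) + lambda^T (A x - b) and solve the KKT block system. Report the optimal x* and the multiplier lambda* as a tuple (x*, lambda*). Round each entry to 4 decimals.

Form the Lagrangian:
  L(x, lambda) = (1/2) x^T Q x + c^T x + lambda^T (A x - b)
Stationarity (grad_x L = 0): Q x + c + A^T lambda = 0.
Primal feasibility: A x = b.

This gives the KKT block system:
  [ Q   A^T ] [ x     ]   [-c ]
  [ A    0  ] [ lambda ] = [ b ]

Solving the linear system:
  x*      = (0.4595, 2.5405, 2.4595)
  lambda* = (-13.5676, 14.5676)
  f(x*)   = 49.5946

x* = (0.4595, 2.5405, 2.4595), lambda* = (-13.5676, 14.5676)


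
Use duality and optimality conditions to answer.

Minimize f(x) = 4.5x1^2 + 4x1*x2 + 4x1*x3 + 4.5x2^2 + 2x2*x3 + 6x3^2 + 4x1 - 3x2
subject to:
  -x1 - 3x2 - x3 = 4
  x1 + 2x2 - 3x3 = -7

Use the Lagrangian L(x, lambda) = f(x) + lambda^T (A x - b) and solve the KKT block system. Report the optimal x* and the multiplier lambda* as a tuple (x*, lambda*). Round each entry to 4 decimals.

Form the Lagrangian:
  L(x, lambda) = (1/2) x^T Q x + c^T x + lambda^T (A x - b)
Stationarity (grad_x L = 0): Q x + c + A^T lambda = 0.
Primal feasibility: A x = b.

This gives the KKT block system:
  [ Q   A^T ] [ x     ]   [-c ]
  [ A    0  ] [ lambda ] = [ b ]

Solving the linear system:
  x*      = (-1.0881, -1.3316, 1.0829)
  lambda* = (-3.5959, 3.1917)
  f(x*)   = 18.1839

x* = (-1.0881, -1.3316, 1.0829), lambda* = (-3.5959, 3.1917)


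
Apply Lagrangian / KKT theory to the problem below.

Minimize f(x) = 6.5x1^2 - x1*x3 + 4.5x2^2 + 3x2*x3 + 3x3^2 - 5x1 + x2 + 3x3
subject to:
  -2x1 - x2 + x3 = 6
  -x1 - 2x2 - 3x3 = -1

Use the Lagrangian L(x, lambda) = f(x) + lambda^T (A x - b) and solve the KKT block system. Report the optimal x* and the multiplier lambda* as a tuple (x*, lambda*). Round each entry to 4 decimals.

Form the Lagrangian:
  L(x, lambda) = (1/2) x^T Q x + c^T x + lambda^T (A x - b)
Stationarity (grad_x L = 0): Q x + c + A^T lambda = 0.
Primal feasibility: A x = b.

This gives the KKT block system:
  [ Q   A^T ] [ x     ]   [-c ]
  [ A    0  ] [ lambda ] = [ b ]

Solving the linear system:
  x*      = (-1.0527, -1.9262, 1.9684)
  lambda* = (-10.2922, -0.0693)
  f(x*)   = 35.4631

x* = (-1.0527, -1.9262, 1.9684), lambda* = (-10.2922, -0.0693)


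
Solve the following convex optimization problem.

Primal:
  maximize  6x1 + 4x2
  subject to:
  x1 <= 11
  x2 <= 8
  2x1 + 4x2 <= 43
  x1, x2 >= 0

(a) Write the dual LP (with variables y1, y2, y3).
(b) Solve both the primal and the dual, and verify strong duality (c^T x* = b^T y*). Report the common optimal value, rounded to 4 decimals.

The standard primal-dual pair for 'max c^T x s.t. A x <= b, x >= 0' is:
  Dual:  min b^T y  s.t.  A^T y >= c,  y >= 0.

So the dual LP is:
  minimize  11y1 + 8y2 + 43y3
  subject to:
    y1 + 2y3 >= 6
    y2 + 4y3 >= 4
    y1, y2, y3 >= 0

Solving the primal: x* = (11, 5.25).
  primal value c^T x* = 87.
Solving the dual: y* = (4, 0, 1).
  dual value b^T y* = 87.
Strong duality: c^T x* = b^T y*. Confirmed.

87


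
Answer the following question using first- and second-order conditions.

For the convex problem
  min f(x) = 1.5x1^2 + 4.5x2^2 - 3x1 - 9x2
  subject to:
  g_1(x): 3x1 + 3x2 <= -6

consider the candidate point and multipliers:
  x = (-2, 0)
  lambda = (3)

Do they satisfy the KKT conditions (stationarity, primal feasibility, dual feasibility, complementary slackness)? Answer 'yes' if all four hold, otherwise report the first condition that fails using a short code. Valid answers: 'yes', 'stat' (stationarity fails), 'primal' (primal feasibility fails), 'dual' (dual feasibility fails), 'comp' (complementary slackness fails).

Gradient of f: grad f(x) = Q x + c = (-9, -9)
Constraint values g_i(x) = a_i^T x - b_i:
  g_1((-2, 0)) = 0
Stationarity residual: grad f(x) + sum_i lambda_i a_i = (0, 0)
  -> stationarity OK
Primal feasibility (all g_i <= 0): OK
Dual feasibility (all lambda_i >= 0): OK
Complementary slackness (lambda_i * g_i(x) = 0 for all i): OK

Verdict: yes, KKT holds.

yes


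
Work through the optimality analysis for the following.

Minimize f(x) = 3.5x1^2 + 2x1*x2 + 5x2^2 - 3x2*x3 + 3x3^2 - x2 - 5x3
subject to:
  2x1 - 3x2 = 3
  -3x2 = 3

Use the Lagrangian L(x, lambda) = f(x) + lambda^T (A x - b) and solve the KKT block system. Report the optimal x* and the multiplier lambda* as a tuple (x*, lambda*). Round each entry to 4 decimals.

Form the Lagrangian:
  L(x, lambda) = (1/2) x^T Q x + c^T x + lambda^T (A x - b)
Stationarity (grad_x L = 0): Q x + c + A^T lambda = 0.
Primal feasibility: A x = b.

This gives the KKT block system:
  [ Q   A^T ] [ x     ]   [-c ]
  [ A    0  ] [ lambda ] = [ b ]

Solving the linear system:
  x*      = (0, -1, 0.3333)
  lambda* = (1, -5)
  f(x*)   = 5.6667

x* = (0, -1, 0.3333), lambda* = (1, -5)


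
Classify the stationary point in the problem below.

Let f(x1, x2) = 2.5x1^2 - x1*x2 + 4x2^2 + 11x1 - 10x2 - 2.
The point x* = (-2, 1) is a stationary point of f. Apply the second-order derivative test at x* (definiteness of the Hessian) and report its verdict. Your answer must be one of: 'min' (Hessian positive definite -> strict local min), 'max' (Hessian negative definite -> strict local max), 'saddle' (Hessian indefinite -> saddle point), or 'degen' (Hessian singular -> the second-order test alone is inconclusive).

Compute the Hessian H = grad^2 f:
  H = [[5, -1], [-1, 8]]
Verify stationarity: grad f(x*) = H x* + g = (0, 0).
Eigenvalues of H: 4.6972, 8.3028.
Both eigenvalues > 0, so H is positive definite -> x* is a strict local min.

min


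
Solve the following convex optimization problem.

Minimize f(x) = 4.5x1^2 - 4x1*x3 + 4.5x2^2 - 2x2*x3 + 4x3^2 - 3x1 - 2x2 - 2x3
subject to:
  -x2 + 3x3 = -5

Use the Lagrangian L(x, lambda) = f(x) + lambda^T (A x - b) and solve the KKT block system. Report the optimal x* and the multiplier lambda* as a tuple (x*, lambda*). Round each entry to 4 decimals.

Form the Lagrangian:
  L(x, lambda) = (1/2) x^T Q x + c^T x + lambda^T (A x - b)
Stationarity (grad_x L = 0): Q x + c + A^T lambda = 0.
Primal feasibility: A x = b.

This gives the KKT block system:
  [ Q   A^T ] [ x     ]   [-c ]
  [ A    0  ] [ lambda ] = [ b ]

Solving the linear system:
  x*      = (-0.3501, 0.387, -1.5377)
  lambda* = (4.5583)
  f(x*)   = 13.0716

x* = (-0.3501, 0.387, -1.5377), lambda* = (4.5583)


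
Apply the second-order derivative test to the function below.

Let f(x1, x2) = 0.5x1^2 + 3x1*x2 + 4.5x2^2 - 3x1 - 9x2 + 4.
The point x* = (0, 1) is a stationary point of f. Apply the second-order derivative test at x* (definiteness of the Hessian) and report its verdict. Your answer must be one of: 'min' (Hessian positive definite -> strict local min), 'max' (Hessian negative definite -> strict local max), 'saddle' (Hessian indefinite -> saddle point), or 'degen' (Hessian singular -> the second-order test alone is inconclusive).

Compute the Hessian H = grad^2 f:
  H = [[1, 3], [3, 9]]
Verify stationarity: grad f(x*) = H x* + g = (0, 0).
Eigenvalues of H: 0, 10.
H has a zero eigenvalue (singular; positive semidefinite but not definite), so H is neither positive definite, negative definite, nor indefinite. The second-order test alone is inconclusive -> degen.
(Indeed, f is constant along the null direction of H through x*, so x* is not a strict local extremum.)

degen


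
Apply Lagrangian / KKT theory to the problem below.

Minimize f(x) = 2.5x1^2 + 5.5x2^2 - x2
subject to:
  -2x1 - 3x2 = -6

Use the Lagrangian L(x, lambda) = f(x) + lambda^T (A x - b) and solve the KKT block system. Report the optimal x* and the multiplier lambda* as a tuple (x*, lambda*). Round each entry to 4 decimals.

Form the Lagrangian:
  L(x, lambda) = (1/2) x^T Q x + c^T x + lambda^T (A x - b)
Stationarity (grad_x L = 0): Q x + c + A^T lambda = 0.
Primal feasibility: A x = b.

This gives the KKT block system:
  [ Q   A^T ] [ x     ]   [-c ]
  [ A    0  ] [ lambda ] = [ b ]

Solving the linear system:
  x*      = (1.4157, 1.0562)
  lambda* = (3.5393)
  f(x*)   = 10.0899

x* = (1.4157, 1.0562), lambda* = (3.5393)


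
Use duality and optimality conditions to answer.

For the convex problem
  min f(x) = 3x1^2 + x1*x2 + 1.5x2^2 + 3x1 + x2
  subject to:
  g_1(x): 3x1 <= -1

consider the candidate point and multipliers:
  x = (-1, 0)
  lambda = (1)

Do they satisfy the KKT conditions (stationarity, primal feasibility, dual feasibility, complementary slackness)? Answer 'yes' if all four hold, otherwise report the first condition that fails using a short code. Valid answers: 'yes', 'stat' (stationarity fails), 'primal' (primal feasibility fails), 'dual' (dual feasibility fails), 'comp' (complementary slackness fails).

Gradient of f: grad f(x) = Q x + c = (-3, 0)
Constraint values g_i(x) = a_i^T x - b_i:
  g_1((-1, 0)) = -2
Stationarity residual: grad f(x) + sum_i lambda_i a_i = (0, 0)
  -> stationarity OK
Primal feasibility (all g_i <= 0): OK
Dual feasibility (all lambda_i >= 0): OK
Complementary slackness (lambda_i * g_i(x) = 0 for all i): FAILS

Verdict: the first failing condition is complementary_slackness -> comp.

comp


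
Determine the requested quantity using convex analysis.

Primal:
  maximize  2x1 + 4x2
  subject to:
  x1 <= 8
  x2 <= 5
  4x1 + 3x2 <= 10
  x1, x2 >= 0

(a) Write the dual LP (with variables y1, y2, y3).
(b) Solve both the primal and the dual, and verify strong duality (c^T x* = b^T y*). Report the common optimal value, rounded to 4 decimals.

The standard primal-dual pair for 'max c^T x s.t. A x <= b, x >= 0' is:
  Dual:  min b^T y  s.t.  A^T y >= c,  y >= 0.

So the dual LP is:
  minimize  8y1 + 5y2 + 10y3
  subject to:
    y1 + 4y3 >= 2
    y2 + 3y3 >= 4
    y1, y2, y3 >= 0

Solving the primal: x* = (0, 3.3333).
  primal value c^T x* = 13.3333.
Solving the dual: y* = (0, 0, 1.3333).
  dual value b^T y* = 13.3333.
Strong duality: c^T x* = b^T y*. Confirmed.

13.3333


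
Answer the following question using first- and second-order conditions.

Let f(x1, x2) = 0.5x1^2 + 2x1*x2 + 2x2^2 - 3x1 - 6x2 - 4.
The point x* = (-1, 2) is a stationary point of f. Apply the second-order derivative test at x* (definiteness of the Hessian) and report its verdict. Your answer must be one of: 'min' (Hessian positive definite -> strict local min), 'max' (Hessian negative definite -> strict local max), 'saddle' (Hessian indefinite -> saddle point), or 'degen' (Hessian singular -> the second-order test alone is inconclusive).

Compute the Hessian H = grad^2 f:
  H = [[1, 2], [2, 4]]
Verify stationarity: grad f(x*) = H x* + g = (0, 0).
Eigenvalues of H: 0, 5.
H has a zero eigenvalue (singular; positive semidefinite but not definite), so H is neither positive definite, negative definite, nor indefinite. The second-order test alone is inconclusive -> degen.
(Indeed, f is constant along the null direction of H through x*, so x* is not a strict local extremum.)

degen


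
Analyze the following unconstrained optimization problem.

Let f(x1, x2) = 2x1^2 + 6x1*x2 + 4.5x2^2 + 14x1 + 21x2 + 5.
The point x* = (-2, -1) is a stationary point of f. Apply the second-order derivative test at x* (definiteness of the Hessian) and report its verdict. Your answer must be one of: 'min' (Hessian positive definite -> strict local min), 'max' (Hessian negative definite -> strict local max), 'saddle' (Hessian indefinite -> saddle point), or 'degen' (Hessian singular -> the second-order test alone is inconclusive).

Compute the Hessian H = grad^2 f:
  H = [[4, 6], [6, 9]]
Verify stationarity: grad f(x*) = H x* + g = (0, 0).
Eigenvalues of H: 0, 13.
H has a zero eigenvalue (singular; positive semidefinite but not definite), so H is neither positive definite, negative definite, nor indefinite. The second-order test alone is inconclusive -> degen.
(Indeed, f is constant along the null direction of H through x*, so x* is not a strict local extremum.)

degen


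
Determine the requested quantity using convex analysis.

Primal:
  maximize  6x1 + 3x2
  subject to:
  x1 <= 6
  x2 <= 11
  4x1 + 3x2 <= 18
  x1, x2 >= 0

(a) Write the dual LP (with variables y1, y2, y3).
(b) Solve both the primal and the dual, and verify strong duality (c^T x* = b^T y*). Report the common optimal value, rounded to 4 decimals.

The standard primal-dual pair for 'max c^T x s.t. A x <= b, x >= 0' is:
  Dual:  min b^T y  s.t.  A^T y >= c,  y >= 0.

So the dual LP is:
  minimize  6y1 + 11y2 + 18y3
  subject to:
    y1 + 4y3 >= 6
    y2 + 3y3 >= 3
    y1, y2, y3 >= 0

Solving the primal: x* = (4.5, 0).
  primal value c^T x* = 27.
Solving the dual: y* = (0, 0, 1.5).
  dual value b^T y* = 27.
Strong duality: c^T x* = b^T y*. Confirmed.

27


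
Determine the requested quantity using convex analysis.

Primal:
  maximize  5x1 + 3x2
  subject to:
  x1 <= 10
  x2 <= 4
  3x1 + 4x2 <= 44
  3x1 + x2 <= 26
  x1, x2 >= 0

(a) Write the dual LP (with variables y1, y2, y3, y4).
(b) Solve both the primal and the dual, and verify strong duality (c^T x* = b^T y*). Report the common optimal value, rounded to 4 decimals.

The standard primal-dual pair for 'max c^T x s.t. A x <= b, x >= 0' is:
  Dual:  min b^T y  s.t.  A^T y >= c,  y >= 0.

So the dual LP is:
  minimize  10y1 + 4y2 + 44y3 + 26y4
  subject to:
    y1 + 3y3 + 3y4 >= 5
    y2 + 4y3 + y4 >= 3
    y1, y2, y3, y4 >= 0

Solving the primal: x* = (7.3333, 4).
  primal value c^T x* = 48.6667.
Solving the dual: y* = (0, 1.3333, 0, 1.6667).
  dual value b^T y* = 48.6667.
Strong duality: c^T x* = b^T y*. Confirmed.

48.6667


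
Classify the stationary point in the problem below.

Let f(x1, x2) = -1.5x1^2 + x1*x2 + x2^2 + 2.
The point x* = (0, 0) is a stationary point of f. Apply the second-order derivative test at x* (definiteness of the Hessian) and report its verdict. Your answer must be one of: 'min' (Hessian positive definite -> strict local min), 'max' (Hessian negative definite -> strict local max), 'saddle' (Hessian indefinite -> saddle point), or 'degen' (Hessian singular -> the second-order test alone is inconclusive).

Compute the Hessian H = grad^2 f:
  H = [[-3, 1], [1, 2]]
Verify stationarity: grad f(x*) = H x* + g = (0, 0).
Eigenvalues of H: -3.1926, 2.1926.
Eigenvalues have mixed signs, so H is indefinite -> x* is a saddle point.

saddle


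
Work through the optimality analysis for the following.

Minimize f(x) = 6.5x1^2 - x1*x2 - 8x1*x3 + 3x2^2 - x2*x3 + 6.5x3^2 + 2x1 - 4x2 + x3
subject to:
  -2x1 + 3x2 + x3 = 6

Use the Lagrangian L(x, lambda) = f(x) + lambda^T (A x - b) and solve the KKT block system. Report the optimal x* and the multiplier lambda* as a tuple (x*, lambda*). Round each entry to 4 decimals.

Form the Lagrangian:
  L(x, lambda) = (1/2) x^T Q x + c^T x + lambda^T (A x - b)
Stationarity (grad_x L = 0): Q x + c + A^T lambda = 0.
Primal feasibility: A x = b.

This gives the KKT block system:
  [ Q   A^T ] [ x     ]   [-c ]
  [ A    0  ] [ lambda ] = [ b ]

Solving the linear system:
  x*      = (-0.3661, 1.753, 0.0089)
  lambda* = (-2.2917)
  f(x*)   = 3.0074

x* = (-0.3661, 1.753, 0.0089), lambda* = (-2.2917)


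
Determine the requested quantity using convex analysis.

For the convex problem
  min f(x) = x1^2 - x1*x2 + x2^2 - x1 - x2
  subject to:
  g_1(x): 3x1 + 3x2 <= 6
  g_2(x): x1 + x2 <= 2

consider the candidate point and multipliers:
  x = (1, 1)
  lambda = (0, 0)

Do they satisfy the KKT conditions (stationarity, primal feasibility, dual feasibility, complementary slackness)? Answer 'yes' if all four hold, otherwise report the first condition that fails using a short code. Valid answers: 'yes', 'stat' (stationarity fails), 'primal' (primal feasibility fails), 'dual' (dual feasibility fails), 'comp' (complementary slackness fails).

Gradient of f: grad f(x) = Q x + c = (0, 0)
Constraint values g_i(x) = a_i^T x - b_i:
  g_1((1, 1)) = 0
  g_2((1, 1)) = 0
Stationarity residual: grad f(x) + sum_i lambda_i a_i = (0, 0)
  -> stationarity OK
Primal feasibility (all g_i <= 0): OK
Dual feasibility (all lambda_i >= 0): OK
Complementary slackness (lambda_i * g_i(x) = 0 for all i): OK

Verdict: yes, KKT holds.

yes


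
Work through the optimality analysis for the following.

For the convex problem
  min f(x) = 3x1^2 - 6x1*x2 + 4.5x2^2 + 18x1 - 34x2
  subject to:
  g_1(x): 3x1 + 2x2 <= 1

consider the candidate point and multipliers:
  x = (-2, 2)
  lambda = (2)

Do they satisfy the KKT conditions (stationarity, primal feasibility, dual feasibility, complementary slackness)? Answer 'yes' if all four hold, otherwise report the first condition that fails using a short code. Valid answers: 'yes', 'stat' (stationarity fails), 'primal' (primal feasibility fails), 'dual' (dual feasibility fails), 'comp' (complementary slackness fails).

Gradient of f: grad f(x) = Q x + c = (-6, -4)
Constraint values g_i(x) = a_i^T x - b_i:
  g_1((-2, 2)) = -3
Stationarity residual: grad f(x) + sum_i lambda_i a_i = (0, 0)
  -> stationarity OK
Primal feasibility (all g_i <= 0): OK
Dual feasibility (all lambda_i >= 0): OK
Complementary slackness (lambda_i * g_i(x) = 0 for all i): FAILS

Verdict: the first failing condition is complementary_slackness -> comp.

comp


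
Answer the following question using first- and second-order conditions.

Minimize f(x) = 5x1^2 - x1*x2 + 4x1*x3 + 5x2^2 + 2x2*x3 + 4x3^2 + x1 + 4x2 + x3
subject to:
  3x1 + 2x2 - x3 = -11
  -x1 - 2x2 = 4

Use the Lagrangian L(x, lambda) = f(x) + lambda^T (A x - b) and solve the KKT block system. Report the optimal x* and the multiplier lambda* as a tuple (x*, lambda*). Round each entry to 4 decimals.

Form the Lagrangian:
  L(x, lambda) = (1/2) x^T Q x + c^T x + lambda^T (A x - b)
Stationarity (grad_x L = 0): Q x + c + A^T lambda = 0.
Primal feasibility: A x = b.

This gives the KKT block system:
  [ Q   A^T ] [ x     ]   [-c ]
  [ A    0  ] [ lambda ] = [ b ]

Solving the linear system:
  x*      = (-2.4, -0.8, 2.2)
  lambda* = (7.4, 8.8)
  f(x*)   = 21.4

x* = (-2.4, -0.8, 2.2), lambda* = (7.4, 8.8)


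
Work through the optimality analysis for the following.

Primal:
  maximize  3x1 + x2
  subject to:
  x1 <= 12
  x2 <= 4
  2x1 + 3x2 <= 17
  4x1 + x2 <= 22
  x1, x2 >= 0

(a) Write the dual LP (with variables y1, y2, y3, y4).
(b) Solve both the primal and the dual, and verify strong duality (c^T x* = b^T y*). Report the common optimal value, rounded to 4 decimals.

The standard primal-dual pair for 'max c^T x s.t. A x <= b, x >= 0' is:
  Dual:  min b^T y  s.t.  A^T y >= c,  y >= 0.

So the dual LP is:
  minimize  12y1 + 4y2 + 17y3 + 22y4
  subject to:
    y1 + 2y3 + 4y4 >= 3
    y2 + 3y3 + y4 >= 1
    y1, y2, y3, y4 >= 0

Solving the primal: x* = (4.9, 2.4).
  primal value c^T x* = 17.1.
Solving the dual: y* = (0, 0, 0.1, 0.7).
  dual value b^T y* = 17.1.
Strong duality: c^T x* = b^T y*. Confirmed.

17.1


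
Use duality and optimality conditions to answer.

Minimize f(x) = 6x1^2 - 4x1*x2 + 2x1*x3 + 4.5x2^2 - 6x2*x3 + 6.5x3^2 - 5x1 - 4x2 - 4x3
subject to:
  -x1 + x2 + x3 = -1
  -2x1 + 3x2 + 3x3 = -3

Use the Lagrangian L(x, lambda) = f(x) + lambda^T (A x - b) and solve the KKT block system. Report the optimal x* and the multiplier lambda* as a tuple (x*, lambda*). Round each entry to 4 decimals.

Form the Lagrangian:
  L(x, lambda) = (1/2) x^T Q x + c^T x + lambda^T (A x - b)
Stationarity (grad_x L = 0): Q x + c + A^T lambda = 0.
Primal feasibility: A x = b.

This gives the KKT block system:
  [ Q   A^T ] [ x     ]   [-c ]
  [ A    0  ] [ lambda ] = [ b ]

Solving the linear system:
  x*      = (0, -0.5588, -0.4412)
  lambda* = (-23.7059, 10.0294)
  f(x*)   = 5.1912

x* = (0, -0.5588, -0.4412), lambda* = (-23.7059, 10.0294)


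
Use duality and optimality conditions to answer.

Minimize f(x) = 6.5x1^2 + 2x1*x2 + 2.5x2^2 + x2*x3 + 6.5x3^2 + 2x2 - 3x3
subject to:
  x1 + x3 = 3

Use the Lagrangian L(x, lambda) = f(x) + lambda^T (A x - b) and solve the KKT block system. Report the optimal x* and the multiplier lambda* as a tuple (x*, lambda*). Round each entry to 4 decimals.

Form the Lagrangian:
  L(x, lambda) = (1/2) x^T Q x + c^T x + lambda^T (A x - b)
Stationarity (grad_x L = 0): Q x + c + A^T lambda = 0.
Primal feasibility: A x = b.

This gives the KKT block system:
  [ Q   A^T ] [ x     ]   [-c ]
  [ A    0  ] [ lambda ] = [ b ]

Solving the linear system:
  x*      = (1.4341, -1.2868, 1.5659)
  lambda* = (-16.0698)
  f(x*)   = 20.469

x* = (1.4341, -1.2868, 1.5659), lambda* = (-16.0698)


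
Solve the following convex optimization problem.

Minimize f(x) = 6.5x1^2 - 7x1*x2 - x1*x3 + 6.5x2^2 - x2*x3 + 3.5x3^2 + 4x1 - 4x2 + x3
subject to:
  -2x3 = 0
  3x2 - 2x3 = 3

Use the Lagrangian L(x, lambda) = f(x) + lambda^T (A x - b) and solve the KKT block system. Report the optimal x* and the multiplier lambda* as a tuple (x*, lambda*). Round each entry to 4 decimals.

Form the Lagrangian:
  L(x, lambda) = (1/2) x^T Q x + c^T x + lambda^T (A x - b)
Stationarity (grad_x L = 0): Q x + c + A^T lambda = 0.
Primal feasibility: A x = b.

This gives the KKT block system:
  [ Q   A^T ] [ x     ]   [-c ]
  [ A    0  ] [ lambda ] = [ b ]

Solving the linear system:
  x*      = (0.2308, 1, 0)
  lambda* = (2.3462, -2.4615)
  f(x*)   = 2.1538

x* = (0.2308, 1, 0), lambda* = (2.3462, -2.4615)


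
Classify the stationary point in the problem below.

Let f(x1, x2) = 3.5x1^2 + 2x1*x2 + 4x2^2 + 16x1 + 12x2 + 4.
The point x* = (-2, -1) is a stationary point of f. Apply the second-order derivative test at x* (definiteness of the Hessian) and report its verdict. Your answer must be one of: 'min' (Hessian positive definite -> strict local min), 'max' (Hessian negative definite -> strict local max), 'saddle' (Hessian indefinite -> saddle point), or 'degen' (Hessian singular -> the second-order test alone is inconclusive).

Compute the Hessian H = grad^2 f:
  H = [[7, 2], [2, 8]]
Verify stationarity: grad f(x*) = H x* + g = (0, 0).
Eigenvalues of H: 5.4384, 9.5616.
Both eigenvalues > 0, so H is positive definite -> x* is a strict local min.

min


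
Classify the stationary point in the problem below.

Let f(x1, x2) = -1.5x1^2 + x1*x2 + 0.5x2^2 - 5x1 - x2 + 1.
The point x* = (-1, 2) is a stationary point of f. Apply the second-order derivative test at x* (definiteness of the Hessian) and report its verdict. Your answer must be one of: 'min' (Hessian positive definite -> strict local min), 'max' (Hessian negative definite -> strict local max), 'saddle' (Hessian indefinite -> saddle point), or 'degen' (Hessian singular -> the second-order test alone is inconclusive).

Compute the Hessian H = grad^2 f:
  H = [[-3, 1], [1, 1]]
Verify stationarity: grad f(x*) = H x* + g = (0, 0).
Eigenvalues of H: -3.2361, 1.2361.
Eigenvalues have mixed signs, so H is indefinite -> x* is a saddle point.

saddle


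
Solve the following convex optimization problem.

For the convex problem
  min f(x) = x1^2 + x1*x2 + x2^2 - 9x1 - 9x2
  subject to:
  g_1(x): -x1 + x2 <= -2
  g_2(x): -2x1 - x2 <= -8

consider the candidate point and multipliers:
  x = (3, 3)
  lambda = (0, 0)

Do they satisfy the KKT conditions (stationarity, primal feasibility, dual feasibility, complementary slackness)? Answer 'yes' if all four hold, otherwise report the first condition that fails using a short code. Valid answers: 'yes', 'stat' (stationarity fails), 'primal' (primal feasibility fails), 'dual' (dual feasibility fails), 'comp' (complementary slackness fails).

Gradient of f: grad f(x) = Q x + c = (0, 0)
Constraint values g_i(x) = a_i^T x - b_i:
  g_1((3, 3)) = 2
  g_2((3, 3)) = -1
Stationarity residual: grad f(x) + sum_i lambda_i a_i = (0, 0)
  -> stationarity OK
Primal feasibility (all g_i <= 0): FAILS
Dual feasibility (all lambda_i >= 0): OK
Complementary slackness (lambda_i * g_i(x) = 0 for all i): OK

Verdict: the first failing condition is primal_feasibility -> primal.

primal


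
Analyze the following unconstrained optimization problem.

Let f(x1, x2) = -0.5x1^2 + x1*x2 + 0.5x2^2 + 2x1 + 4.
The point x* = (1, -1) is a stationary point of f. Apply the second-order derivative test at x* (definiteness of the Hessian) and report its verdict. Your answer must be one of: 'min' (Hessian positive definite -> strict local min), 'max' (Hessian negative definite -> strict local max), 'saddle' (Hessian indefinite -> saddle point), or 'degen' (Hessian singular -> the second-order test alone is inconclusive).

Compute the Hessian H = grad^2 f:
  H = [[-1, 1], [1, 1]]
Verify stationarity: grad f(x*) = H x* + g = (0, 0).
Eigenvalues of H: -1.4142, 1.4142.
Eigenvalues have mixed signs, so H is indefinite -> x* is a saddle point.

saddle


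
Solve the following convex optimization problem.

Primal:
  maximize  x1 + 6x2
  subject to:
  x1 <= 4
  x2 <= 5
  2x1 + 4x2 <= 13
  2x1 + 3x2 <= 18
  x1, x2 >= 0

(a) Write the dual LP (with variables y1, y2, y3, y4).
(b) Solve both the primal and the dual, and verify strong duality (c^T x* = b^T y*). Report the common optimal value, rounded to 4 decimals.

The standard primal-dual pair for 'max c^T x s.t. A x <= b, x >= 0' is:
  Dual:  min b^T y  s.t.  A^T y >= c,  y >= 0.

So the dual LP is:
  minimize  4y1 + 5y2 + 13y3 + 18y4
  subject to:
    y1 + 2y3 + 2y4 >= 1
    y2 + 4y3 + 3y4 >= 6
    y1, y2, y3, y4 >= 0

Solving the primal: x* = (0, 3.25).
  primal value c^T x* = 19.5.
Solving the dual: y* = (0, 0, 1.5, 0).
  dual value b^T y* = 19.5.
Strong duality: c^T x* = b^T y*. Confirmed.

19.5


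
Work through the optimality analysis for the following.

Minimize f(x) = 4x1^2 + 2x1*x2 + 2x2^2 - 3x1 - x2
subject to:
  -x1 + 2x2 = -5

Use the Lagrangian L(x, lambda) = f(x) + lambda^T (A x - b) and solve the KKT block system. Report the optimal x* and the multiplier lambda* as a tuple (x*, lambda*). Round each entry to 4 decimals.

Form the Lagrangian:
  L(x, lambda) = (1/2) x^T Q x + c^T x + lambda^T (A x - b)
Stationarity (grad_x L = 0): Q x + c + A^T lambda = 0.
Primal feasibility: A x = b.

This gives the KKT block system:
  [ Q   A^T ] [ x     ]   [-c ]
  [ A    0  ] [ lambda ] = [ b ]

Solving the linear system:
  x*      = (1.2273, -1.8864)
  lambda* = (3.0455)
  f(x*)   = 6.7159

x* = (1.2273, -1.8864), lambda* = (3.0455)


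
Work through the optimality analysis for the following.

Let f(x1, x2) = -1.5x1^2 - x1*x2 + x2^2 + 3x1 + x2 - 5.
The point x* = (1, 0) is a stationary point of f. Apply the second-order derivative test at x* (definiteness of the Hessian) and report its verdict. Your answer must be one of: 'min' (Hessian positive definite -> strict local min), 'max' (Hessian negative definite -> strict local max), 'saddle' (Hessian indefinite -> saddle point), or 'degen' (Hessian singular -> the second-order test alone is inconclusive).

Compute the Hessian H = grad^2 f:
  H = [[-3, -1], [-1, 2]]
Verify stationarity: grad f(x*) = H x* + g = (0, 0).
Eigenvalues of H: -3.1926, 2.1926.
Eigenvalues have mixed signs, so H is indefinite -> x* is a saddle point.

saddle


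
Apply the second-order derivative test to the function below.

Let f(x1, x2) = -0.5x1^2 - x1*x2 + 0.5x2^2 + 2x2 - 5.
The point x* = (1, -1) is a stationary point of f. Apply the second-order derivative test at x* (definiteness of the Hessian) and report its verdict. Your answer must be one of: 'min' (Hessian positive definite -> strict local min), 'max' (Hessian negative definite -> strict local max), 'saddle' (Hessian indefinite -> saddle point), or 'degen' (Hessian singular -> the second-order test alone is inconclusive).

Compute the Hessian H = grad^2 f:
  H = [[-1, -1], [-1, 1]]
Verify stationarity: grad f(x*) = H x* + g = (0, 0).
Eigenvalues of H: -1.4142, 1.4142.
Eigenvalues have mixed signs, so H is indefinite -> x* is a saddle point.

saddle


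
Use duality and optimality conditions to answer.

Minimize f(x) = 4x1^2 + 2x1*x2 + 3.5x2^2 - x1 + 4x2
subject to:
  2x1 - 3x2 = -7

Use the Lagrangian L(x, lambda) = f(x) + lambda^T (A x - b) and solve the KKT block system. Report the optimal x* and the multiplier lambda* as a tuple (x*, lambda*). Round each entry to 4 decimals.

Form the Lagrangian:
  L(x, lambda) = (1/2) x^T Q x + c^T x + lambda^T (A x - b)
Stationarity (grad_x L = 0): Q x + c + A^T lambda = 0.
Primal feasibility: A x = b.

This gives the KKT block system:
  [ Q   A^T ] [ x     ]   [-c ]
  [ A    0  ] [ lambda ] = [ b ]

Solving the linear system:
  x*      = (-1.25, 1.5)
  lambda* = (4)
  f(x*)   = 17.625

x* = (-1.25, 1.5), lambda* = (4)


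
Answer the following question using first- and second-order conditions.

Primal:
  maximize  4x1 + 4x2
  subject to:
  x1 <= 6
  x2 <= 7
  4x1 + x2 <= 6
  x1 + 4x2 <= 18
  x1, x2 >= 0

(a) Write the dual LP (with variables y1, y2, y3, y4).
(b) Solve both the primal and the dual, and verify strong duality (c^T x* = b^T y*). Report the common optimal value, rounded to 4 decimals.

The standard primal-dual pair for 'max c^T x s.t. A x <= b, x >= 0' is:
  Dual:  min b^T y  s.t.  A^T y >= c,  y >= 0.

So the dual LP is:
  minimize  6y1 + 7y2 + 6y3 + 18y4
  subject to:
    y1 + 4y3 + y4 >= 4
    y2 + y3 + 4y4 >= 4
    y1, y2, y3, y4 >= 0

Solving the primal: x* = (0.4, 4.4).
  primal value c^T x* = 19.2.
Solving the dual: y* = (0, 0, 0.8, 0.8).
  dual value b^T y* = 19.2.
Strong duality: c^T x* = b^T y*. Confirmed.

19.2


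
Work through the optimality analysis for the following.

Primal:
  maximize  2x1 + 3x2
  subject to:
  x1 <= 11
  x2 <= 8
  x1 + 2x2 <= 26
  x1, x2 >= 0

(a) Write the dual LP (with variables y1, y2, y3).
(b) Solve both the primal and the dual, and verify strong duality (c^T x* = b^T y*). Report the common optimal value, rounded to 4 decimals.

The standard primal-dual pair for 'max c^T x s.t. A x <= b, x >= 0' is:
  Dual:  min b^T y  s.t.  A^T y >= c,  y >= 0.

So the dual LP is:
  minimize  11y1 + 8y2 + 26y3
  subject to:
    y1 + y3 >= 2
    y2 + 2y3 >= 3
    y1, y2, y3 >= 0

Solving the primal: x* = (11, 7.5).
  primal value c^T x* = 44.5.
Solving the dual: y* = (0.5, 0, 1.5).
  dual value b^T y* = 44.5.
Strong duality: c^T x* = b^T y*. Confirmed.

44.5


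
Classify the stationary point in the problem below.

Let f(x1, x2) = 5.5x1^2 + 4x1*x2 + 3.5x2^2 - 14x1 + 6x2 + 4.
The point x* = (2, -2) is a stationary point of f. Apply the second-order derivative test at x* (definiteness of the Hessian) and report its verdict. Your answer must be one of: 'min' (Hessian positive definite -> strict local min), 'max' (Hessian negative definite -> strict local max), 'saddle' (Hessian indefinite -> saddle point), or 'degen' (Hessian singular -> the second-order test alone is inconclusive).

Compute the Hessian H = grad^2 f:
  H = [[11, 4], [4, 7]]
Verify stationarity: grad f(x*) = H x* + g = (0, 0).
Eigenvalues of H: 4.5279, 13.4721.
Both eigenvalues > 0, so H is positive definite -> x* is a strict local min.

min


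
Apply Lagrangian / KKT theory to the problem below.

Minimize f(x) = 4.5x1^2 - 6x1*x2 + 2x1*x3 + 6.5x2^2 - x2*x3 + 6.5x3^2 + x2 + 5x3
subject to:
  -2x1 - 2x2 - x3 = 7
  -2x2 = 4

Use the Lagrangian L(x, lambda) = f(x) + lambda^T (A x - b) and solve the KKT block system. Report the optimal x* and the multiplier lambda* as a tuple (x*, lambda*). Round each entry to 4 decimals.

Form the Lagrangian:
  L(x, lambda) = (1/2) x^T Q x + c^T x + lambda^T (A x - b)
Stationarity (grad_x L = 0): Q x + c + A^T lambda = 0.
Primal feasibility: A x = b.

This gives the KKT block system:
  [ Q   A^T ] [ x     ]   [-c ]
  [ A    0  ] [ lambda ] = [ b ]

Solving the linear system:
  x*      = (-1.3208, -2, -0.3585)
  lambda* = (-0.3019, -8.0566)
  f(x*)   = 15.2736

x* = (-1.3208, -2, -0.3585), lambda* = (-0.3019, -8.0566)


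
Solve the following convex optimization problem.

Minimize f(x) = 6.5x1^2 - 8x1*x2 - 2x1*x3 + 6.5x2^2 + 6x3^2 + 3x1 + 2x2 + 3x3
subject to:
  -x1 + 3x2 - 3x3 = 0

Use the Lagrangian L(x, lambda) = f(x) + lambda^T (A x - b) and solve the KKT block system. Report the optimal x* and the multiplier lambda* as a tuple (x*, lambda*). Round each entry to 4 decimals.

Form the Lagrangian:
  L(x, lambda) = (1/2) x^T Q x + c^T x + lambda^T (A x - b)
Stationarity (grad_x L = 0): Q x + c + A^T lambda = 0.
Primal feasibility: A x = b.

This gives the KKT block system:
  [ Q   A^T ] [ x     ]   [-c ]
  [ A    0  ] [ lambda ] = [ b ]

Solving the linear system:
  x*      = (-0.6133, -0.5434, -0.339)
  lambda* = (0.0528)
  f(x*)   = -1.9719

x* = (-0.6133, -0.5434, -0.339), lambda* = (0.0528)


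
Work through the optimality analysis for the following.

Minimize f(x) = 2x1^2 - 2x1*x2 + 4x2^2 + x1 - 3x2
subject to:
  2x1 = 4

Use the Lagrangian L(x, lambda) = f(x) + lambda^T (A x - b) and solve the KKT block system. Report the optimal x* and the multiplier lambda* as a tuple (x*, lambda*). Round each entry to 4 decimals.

Form the Lagrangian:
  L(x, lambda) = (1/2) x^T Q x + c^T x + lambda^T (A x - b)
Stationarity (grad_x L = 0): Q x + c + A^T lambda = 0.
Primal feasibility: A x = b.

This gives the KKT block system:
  [ Q   A^T ] [ x     ]   [-c ]
  [ A    0  ] [ lambda ] = [ b ]

Solving the linear system:
  x*      = (2, 0.875)
  lambda* = (-3.625)
  f(x*)   = 6.9375

x* = (2, 0.875), lambda* = (-3.625)


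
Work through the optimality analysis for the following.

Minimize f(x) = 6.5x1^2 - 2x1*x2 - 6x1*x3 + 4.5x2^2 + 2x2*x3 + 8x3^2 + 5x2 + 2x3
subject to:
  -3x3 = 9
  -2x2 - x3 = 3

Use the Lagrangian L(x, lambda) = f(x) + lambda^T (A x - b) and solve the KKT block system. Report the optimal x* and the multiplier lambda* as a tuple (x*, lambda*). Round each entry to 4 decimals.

Form the Lagrangian:
  L(x, lambda) = (1/2) x^T Q x + c^T x + lambda^T (A x - b)
Stationarity (grad_x L = 0): Q x + c + A^T lambda = 0.
Primal feasibility: A x = b.

This gives the KKT block system:
  [ Q   A^T ] [ x     ]   [-c ]
  [ A    0  ] [ lambda ] = [ b ]

Solving the linear system:
  x*      = (-1.3846, 0, -3)
  lambda* = (-12.859, 0.8846)
  f(x*)   = 53.5385

x* = (-1.3846, 0, -3), lambda* = (-12.859, 0.8846)
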